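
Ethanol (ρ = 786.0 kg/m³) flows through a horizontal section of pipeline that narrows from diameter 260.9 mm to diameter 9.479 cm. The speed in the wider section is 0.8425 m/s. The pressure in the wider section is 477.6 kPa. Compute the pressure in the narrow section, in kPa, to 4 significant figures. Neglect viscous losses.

Mass conservation (A₁v₁ = A₂v₂) gives v₂ = 0.8425 × 534.6/70.57 = 6.383 m/s.
With no height change, Bernoulli's equation is P₁ + ½ρv₁² = P₂ + ½ρv₂².
P₂ = P₁ − ½ρ(v₂² − v₁²) = 477600 − ½·786.0·(6.383² − 0.8425²) = 477600 − 15730 = 461900 Pa.

P₂ ≈ 461.9 kPa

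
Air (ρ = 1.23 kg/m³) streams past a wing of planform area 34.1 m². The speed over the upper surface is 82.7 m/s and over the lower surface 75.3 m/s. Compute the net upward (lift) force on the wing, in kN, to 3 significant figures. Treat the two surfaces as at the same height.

24.5 kN

The faster flow above has the lower pressure; Bernoulli (same height) gives ΔP = ½ρ(v_up² − v_low²).
ΔP = ½·1.23·(82.7² − 75.3²) = 719 Pa.
Lift = ΔP · A = 719 × 34.1 = 24500 N.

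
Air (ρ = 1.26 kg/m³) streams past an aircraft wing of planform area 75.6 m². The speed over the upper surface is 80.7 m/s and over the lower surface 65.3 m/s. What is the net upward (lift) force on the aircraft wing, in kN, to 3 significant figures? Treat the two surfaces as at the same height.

F = 107 kN

With equal heights on the two surfaces, Bernoulli gives P_lower − P_upper = ½ρ(v_upper² − v_lower²).
ΔP = ½·1.26·(80.7² − 65.3²) = 1420 Pa.
Lift = ΔP · A = 1420 × 75.6 = 107000 N.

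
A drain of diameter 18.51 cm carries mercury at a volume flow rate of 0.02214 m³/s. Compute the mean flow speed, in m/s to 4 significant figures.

v = 0.8228 m/s

Q = 0.02214 m³/s = 0.02214 m³/s.
v = Q/A = 0.02214 / 0.02691 = 0.8228 m/s.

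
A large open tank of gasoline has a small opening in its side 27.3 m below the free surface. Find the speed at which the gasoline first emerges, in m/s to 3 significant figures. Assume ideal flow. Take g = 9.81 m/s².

v ≈ 23.1 m/s

Torricelli's result v = √(2gh) gives v = √(2·9.81·27.3) = 23.1 m/s.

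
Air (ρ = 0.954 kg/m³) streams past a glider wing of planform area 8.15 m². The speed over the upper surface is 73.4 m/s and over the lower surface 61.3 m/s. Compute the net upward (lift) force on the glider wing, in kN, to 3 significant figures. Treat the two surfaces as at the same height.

From P + ½ρv² = const at equal height, P_low − P_up = ½ρ(v_up² − v_low²).
ΔP = ½·0.954·(73.4² − 61.3²) = 777 Pa.
Lift = ΔP · A = 777 × 8.15 = 6340 N.

F ≈ 6.34 kN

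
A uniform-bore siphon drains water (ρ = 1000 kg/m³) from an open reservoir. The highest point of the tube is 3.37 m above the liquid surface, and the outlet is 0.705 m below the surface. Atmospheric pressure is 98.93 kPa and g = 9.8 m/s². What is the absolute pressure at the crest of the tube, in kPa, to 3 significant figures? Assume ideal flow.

From the surface to the outlet (both open to atmosphere, surface at rest): v = √(2g·h_out) = √(2·9.8·0.705) = 3.72 m/s.
Continuity keeps v the same throughout the tube; from surface to crest, P_atm + 0 = P_top + ½ρv² + ρg·h_top.
P_top = 98930 − ½·1000·3.72² − 1000·9.8·3.37 = 59000 Pa.

P_top ≈ 59.0 kPa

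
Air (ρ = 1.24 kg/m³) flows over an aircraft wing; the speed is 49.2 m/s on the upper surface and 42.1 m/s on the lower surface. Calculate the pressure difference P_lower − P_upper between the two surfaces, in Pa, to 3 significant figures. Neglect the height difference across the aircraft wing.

ΔP ≈ 402 Pa

The pressure is lower where the speed is higher: ΔP = ½ρ(v_up² − v_low²).
ΔP = ½·1.24·(49.2² − 42.1²) = 402 Pa.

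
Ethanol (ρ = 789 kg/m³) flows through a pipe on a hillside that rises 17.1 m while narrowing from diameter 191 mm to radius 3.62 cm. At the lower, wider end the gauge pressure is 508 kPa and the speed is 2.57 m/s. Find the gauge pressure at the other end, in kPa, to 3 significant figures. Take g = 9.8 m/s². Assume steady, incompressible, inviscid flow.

P₂ ≈ 252 kPa

Mass conservation (A₁v₁ = A₂v₂) gives v₂ = 2.57 × 287/41.2 = 17.9 m/s.
Energy conservation along the streamline gives P₂ = P₁ − ½ρ(v₂² − v₁²) − ρg(h₂ − h₁).
P₂ = 508000 + ½·789·(2.57² − 17.9²) − 789·9.8·(+17.1) = 508000 + (-124000) − (132000) = 252000 Pa.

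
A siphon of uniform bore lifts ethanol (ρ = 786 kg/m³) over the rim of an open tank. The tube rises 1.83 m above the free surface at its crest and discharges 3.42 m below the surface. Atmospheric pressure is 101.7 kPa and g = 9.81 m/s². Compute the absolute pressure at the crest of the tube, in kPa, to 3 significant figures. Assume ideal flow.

The outlet speed comes from Torricelli: v = √(2g·3.42) = 8.19 m/s.
With constant cross-section the crest speed equals v; applying Bernoulli from the surface up to the crest, P_top = P_atm − ½ρv² − ρg·h_top.
P_top = 101700 − ½·786·8.19² − 786·9.81·1.83 = 61200 Pa.

P_top ≈ 61.2 kPa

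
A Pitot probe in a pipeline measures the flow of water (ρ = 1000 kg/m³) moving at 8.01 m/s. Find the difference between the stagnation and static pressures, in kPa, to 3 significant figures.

Bernoulli between the free stream and the stagnation point: ½ρv² = P_stag − P_static.
ΔP = ½·1000·8.01² = 32100 Pa.

ΔP ≈ 32.1 kPa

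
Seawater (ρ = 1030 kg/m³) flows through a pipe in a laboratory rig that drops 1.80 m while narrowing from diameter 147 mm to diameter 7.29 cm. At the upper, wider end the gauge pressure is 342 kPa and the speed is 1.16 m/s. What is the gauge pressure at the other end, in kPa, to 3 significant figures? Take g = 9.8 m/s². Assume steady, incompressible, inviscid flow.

P₂ = 349 kPa

Continuity gives A₁v₁ = A₂v₂, so v₂ = (170 cm²)/(41.7 cm²) × 1.16 m/s = 4.72 m/s.
Bernoulli: P₁ + ½ρv₁² + ρg h₁ = P₂ + ½ρv₂² + ρg h₂, so P₂ = P₁ + ½ρ(v₁² − v₂²) − ρg(h₂ − h₁).
P₂ = 342000 + ½·1030·(1.16² − 4.72²) − 1030·9.8·(−1.80) = 342000 + (-10800) − (-18200) = 349000 Pa.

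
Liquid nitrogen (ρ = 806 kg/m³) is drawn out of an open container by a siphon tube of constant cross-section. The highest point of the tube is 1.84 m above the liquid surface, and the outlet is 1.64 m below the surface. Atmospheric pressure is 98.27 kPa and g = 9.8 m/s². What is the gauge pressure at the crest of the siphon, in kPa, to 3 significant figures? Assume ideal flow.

P_gauge = -27.5 kPa

From the surface to the outlet (both open to atmosphere, surface at rest): v = √(2g·h_out) = √(2·9.8·1.64) = 5.67 m/s.
The bore is uniform, so the speed at the crest is the same v. Bernoulli surface→crest: P_atm = P_top + ½ρv² + ρg·h_top.
P_top = 98270 − ½·806·5.67² − 806·9.8·1.84 = 70800 Pa. So P_gauge = P_top − P_atm = -27500 Pa.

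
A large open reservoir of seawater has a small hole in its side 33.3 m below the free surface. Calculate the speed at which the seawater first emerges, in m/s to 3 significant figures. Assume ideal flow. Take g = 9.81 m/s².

25.6 m/s

Torricelli's result v = √(2gh) gives v = √(2·9.81·33.3) = 25.6 m/s.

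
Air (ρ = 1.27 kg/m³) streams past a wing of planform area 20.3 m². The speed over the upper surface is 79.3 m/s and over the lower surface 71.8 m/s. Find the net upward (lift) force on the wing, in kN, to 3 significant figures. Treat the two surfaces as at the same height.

From P + ½ρv² = const at equal height, P_low − P_up = ½ρ(v_up² − v_low²).
ΔP = ½·1.27·(79.3² − 71.8²) = 720 Pa.
Lift = ΔP · A = 720 × 20.3 = 14600 N.

F = 14.6 kN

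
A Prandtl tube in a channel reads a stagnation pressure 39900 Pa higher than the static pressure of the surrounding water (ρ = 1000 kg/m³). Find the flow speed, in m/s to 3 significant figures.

Bernoulli between the free stream and the stagnation point: ½ρv² = P_stag − P_static.
v = √(2ΔP/ρ) = √(2·39900/1000) = 8.93 m/s.

v ≈ 8.93 m/s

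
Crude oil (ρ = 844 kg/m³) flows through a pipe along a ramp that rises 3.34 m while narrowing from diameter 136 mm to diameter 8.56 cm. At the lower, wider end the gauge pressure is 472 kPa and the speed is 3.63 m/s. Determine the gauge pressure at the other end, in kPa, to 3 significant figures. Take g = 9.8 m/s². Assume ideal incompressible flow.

415 kPa

By continuity, v₂ = v₁·A₁/A₂ = 3.63·(145/57.5) = 9.16 m/s.
Energy conservation along the streamline gives P₂ = P₁ − ½ρ(v₂² − v₁²) − ρg(h₂ − h₁).
P₂ = 472000 + ½·844·(3.63² − 9.16²) − 844·9.8·(+3.34) = 472000 + (-29900) − (27600) = 415000 Pa.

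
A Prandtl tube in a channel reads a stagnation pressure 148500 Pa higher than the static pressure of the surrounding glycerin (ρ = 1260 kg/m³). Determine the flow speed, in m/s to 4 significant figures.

Bernoulli between the free stream and the stagnation point: ½ρv² = P_stag − P_static.
v = √(2ΔP/ρ) = √(2·148500/1260) = 15.35 m/s.

v = 15.35 m/s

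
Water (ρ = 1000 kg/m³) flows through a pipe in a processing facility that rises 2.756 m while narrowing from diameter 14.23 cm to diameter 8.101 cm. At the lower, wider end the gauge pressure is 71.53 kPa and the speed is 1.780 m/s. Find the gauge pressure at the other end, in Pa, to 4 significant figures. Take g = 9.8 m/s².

Continuity gives A₁v₁ = A₂v₂, so v₂ = (159.0 cm²)/(51.54 cm²) × 1.780 m/s = 5.492 m/s.
Bernoulli: P₁ + ½ρv₁² + ρg h₁ = P₂ + ½ρv₂² + ρg h₂, so P₂ = P₁ + ½ρ(v₁² − v₂²) − ρg(h₂ − h₁).
P₂ = 71530 + ½·1000·(1.780² − 5.492²) − 1000·9.8·(+2.756) = 71530 + (-13500) − (27010) = 31020 Pa.

31020 Pa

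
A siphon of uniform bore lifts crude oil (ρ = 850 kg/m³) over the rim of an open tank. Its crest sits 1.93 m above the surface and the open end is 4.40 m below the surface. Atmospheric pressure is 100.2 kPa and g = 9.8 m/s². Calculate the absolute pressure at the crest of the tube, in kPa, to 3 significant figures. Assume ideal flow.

P_top ≈ 47.5 kPa

From the surface to the outlet (both open to atmosphere, surface at rest): v = √(2g·h_out) = √(2·9.8·4.40) = 9.29 m/s.
With constant cross-section the crest speed equals v; applying Bernoulli from the surface up to the crest, P_top = P_atm − ½ρv² − ρg·h_top.
P_top = 100200 − ½·850·9.29² − 850·9.8·1.93 = 47500 Pa.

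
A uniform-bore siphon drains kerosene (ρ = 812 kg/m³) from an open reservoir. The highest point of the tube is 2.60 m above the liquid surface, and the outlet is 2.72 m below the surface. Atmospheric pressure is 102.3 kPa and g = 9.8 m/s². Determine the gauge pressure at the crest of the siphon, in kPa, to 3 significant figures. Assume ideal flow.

P_gauge = -42.3 kPa

The outlet speed comes from Torricelli: v = √(2g·2.72) = 7.30 m/s.
The bore is uniform, so the speed at the crest is the same v. Bernoulli surface→crest: P_atm = P_top + ½ρv² + ρg·h_top.
P_top = 102300 − ½·812·7.30² − 812·9.8·2.60 = 60000 Pa. So P_gauge = P_top − P_atm = -42300 Pa.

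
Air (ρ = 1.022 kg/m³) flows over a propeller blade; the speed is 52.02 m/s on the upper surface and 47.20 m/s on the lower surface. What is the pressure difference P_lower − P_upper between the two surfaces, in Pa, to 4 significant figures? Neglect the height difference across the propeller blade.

The pressure is lower where the speed is higher: ΔP = ½ρ(v_up² − v_low²).
ΔP = ½·1.022·(52.02² − 47.20²) = 244.4 Pa.

ΔP ≈ 244.4 Pa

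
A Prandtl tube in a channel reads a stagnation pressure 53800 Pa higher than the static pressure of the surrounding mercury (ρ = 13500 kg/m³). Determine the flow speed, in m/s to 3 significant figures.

v = 2.82 m/s

Bernoulli between the free stream and the stagnation point: ½ρv² = P_stag − P_static.
v = √(2ΔP/ρ) = √(2·53800/13500) = 2.82 m/s.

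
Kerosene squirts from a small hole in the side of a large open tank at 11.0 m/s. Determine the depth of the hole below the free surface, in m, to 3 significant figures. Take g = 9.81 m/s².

Inverting v = √(2gh) gives h = v² / 2g.
h = 11.0²/(2·9.81) = 121/19.62 = 6.17 m.

h ≈ 6.17 m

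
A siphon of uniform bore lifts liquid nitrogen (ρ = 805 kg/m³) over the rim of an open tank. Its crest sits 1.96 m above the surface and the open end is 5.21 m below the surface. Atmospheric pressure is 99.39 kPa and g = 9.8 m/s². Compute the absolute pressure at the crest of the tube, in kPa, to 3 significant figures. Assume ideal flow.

P_top ≈ 42.8 kPa

From the surface to the outlet (both open to atmosphere, surface at rest): v = √(2g·h_out) = √(2·9.8·5.21) = 10.1 m/s.
The bore is uniform, so the speed at the crest is the same v. Bernoulli surface→crest: P_atm = P_top + ½ρv² + ρg·h_top.
P_top = 99390 − ½·805·10.1² − 805·9.8·1.96 = 42800 Pa.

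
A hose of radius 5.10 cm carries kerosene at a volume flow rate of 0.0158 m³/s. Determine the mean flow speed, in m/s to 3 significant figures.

1.93 m/s

Q = 0.0158 m³/s = 0.0158 m³/s.
v = Q/A = 0.0158 / 0.00817 = 1.93 m/s.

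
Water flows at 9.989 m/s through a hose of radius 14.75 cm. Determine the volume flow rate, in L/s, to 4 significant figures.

Q = A·v = 0.06835 m² × 9.989 m/s = 0.6827 m³/s.
Converting: 0.6827 m³/s × 1000 = 682.7 L/s.

Q = 682.7 L/s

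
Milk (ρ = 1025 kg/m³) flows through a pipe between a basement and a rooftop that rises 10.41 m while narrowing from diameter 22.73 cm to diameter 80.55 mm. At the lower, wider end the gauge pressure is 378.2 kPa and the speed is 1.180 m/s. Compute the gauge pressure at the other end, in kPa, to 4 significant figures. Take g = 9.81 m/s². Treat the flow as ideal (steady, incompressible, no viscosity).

The volume flow rate is constant, so v₂ = (A₁/A₂)v₁ = (405.8/50.96)·1.180 = 9.396 m/s.
Applying Bernoulli between the two ends and solving for P₂: P₂ = P₁ + ½ρ(v₁² − v₂²) − ρgΔh.
P₂ = 378200 + ½·1025·(1.180² − 9.396²) − 1025·9.81·(+10.41) = 378200 + (-44530) − (104700) = 229000 Pa.

P₂ ≈ 229.0 kPa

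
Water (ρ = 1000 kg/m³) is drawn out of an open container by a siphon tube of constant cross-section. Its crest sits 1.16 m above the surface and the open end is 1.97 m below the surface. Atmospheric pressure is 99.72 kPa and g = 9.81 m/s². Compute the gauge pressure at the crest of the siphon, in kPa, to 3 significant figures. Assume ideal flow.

From the surface to the outlet (both open to atmosphere, surface at rest): v = √(2g·h_out) = √(2·9.81·1.97) = 6.22 m/s.
The bore is uniform, so the speed at the crest is the same v. Bernoulli surface→crest: P_atm = P_top + ½ρv² + ρg·h_top.
P_top = 99720 − ½·1000·6.22² − 1000·9.81·1.16 = 69000 Pa. So P_gauge = P_top − P_atm = -30700 Pa.

P_gauge ≈ -30.7 kPa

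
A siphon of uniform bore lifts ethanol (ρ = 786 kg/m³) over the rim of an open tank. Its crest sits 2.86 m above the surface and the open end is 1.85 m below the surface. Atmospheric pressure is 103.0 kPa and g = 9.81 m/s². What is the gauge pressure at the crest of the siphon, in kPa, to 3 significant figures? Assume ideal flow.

From the surface to the outlet (both open to atmosphere, surface at rest): v = √(2g·h_out) = √(2·9.81·1.85) = 6.02 m/s.
The bore is uniform, so the speed at the crest is the same v. Bernoulli surface→crest: P_atm = P_top + ½ρv² + ρg·h_top.
P_top = 103000 − ½·786·6.02² − 786·9.81·2.86 = 66700 Pa. So P_gauge = P_top − P_atm = -36300 Pa.

P_gauge ≈ -36.3 kPa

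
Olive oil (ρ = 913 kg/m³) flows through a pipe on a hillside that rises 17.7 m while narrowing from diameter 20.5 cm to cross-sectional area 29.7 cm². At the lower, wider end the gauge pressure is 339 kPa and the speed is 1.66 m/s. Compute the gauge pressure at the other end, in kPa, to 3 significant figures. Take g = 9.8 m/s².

P₂ ≈ 26.5 kPa

By continuity, v₂ = v₁·A₁/A₂ = 1.66·(330/29.7) = 18.4 m/s.
Energy conservation along the streamline gives P₂ = P₁ − ½ρ(v₂² − v₁²) − ρg(h₂ − h₁).
P₂ = 339000 + ½·913·(1.66² − 18.4²) − 913·9.8·(+17.7) = 339000 + (-154000) − (158000) = 26500 Pa.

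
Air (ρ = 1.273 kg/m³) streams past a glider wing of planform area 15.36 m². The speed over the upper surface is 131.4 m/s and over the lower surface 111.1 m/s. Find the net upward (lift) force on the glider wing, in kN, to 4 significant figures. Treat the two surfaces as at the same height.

The faster flow above has the lower pressure; Bernoulli (same height) gives ΔP = ½ρ(v_up² − v_low²).
ΔP = ½·1.273·(131.4² − 111.1²) = 3133 Pa.
Lift = ΔP · A = 3133 × 15.36 = 48130 N.

F ≈ 48.13 kN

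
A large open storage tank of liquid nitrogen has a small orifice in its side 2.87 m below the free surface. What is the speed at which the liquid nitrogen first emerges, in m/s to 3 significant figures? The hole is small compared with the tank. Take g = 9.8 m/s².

v ≈ 7.50 m/s

The surface is effectively still and both ends are open, so ½v² = gh and v = √(2·9.8·2.87) = 7.50 m/s.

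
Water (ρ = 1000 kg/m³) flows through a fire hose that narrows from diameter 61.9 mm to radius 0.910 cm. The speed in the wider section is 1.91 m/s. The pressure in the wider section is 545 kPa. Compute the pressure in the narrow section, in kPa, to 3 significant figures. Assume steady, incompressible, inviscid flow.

The volume flow rate is constant, so v₂ = (A₁/A₂)v₁ = (30.1/2.60)·1.91 = 22.1 m/s.
The pipe is horizontal, so Bernoulli reduces to P₁ + ½ρv₁² = P₂ + ½ρv₂².
P₂ = P₁ − ½ρ(v₂² − v₁²) = 545000 − ½·1000·(22.1² − 1.91²) = 545000 − 242000 = 303000 Pa.

P₂ ≈ 303 kPa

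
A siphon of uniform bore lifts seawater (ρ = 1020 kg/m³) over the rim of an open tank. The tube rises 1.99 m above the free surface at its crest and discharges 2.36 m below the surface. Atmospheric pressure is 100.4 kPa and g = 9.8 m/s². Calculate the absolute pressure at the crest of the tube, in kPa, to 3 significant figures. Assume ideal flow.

P_top = 56.9 kPa

From the surface to the outlet (both open to atmosphere, surface at rest): v = √(2g·h_out) = √(2·9.8·2.36) = 6.80 m/s.
Continuity keeps v the same throughout the tube; from surface to crest, P_atm + 0 = P_top + ½ρv² + ρg·h_top.
P_top = 100400 − ½·1020·6.80² − 1020·9.8·1.99 = 56900 Pa.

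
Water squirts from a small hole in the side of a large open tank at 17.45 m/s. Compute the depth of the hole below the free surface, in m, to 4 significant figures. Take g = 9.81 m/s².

For a small hole in a large open tank, ½v² = gh, giving h = v²/(2g).
h = 17.45²/(2·9.81) = 304.5/19.62 = 15.52 m.

h ≈ 15.52 m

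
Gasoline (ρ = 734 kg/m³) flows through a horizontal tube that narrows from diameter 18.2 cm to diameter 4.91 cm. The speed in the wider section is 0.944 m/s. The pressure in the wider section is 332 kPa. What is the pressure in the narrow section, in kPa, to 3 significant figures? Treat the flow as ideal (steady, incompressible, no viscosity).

By continuity, v₂ = v₁·A₁/A₂ = 0.944·(260/18.9) = 13.0 m/s.
Bernoulli (h₁ = h₂): P₁ − P₂ = ½ρ(v₂² − v₁²).
P₂ = P₁ − ½ρ(v₂² − v₁²) = 332000 − ½·734·(13.0² − 0.944²) = 332000 − 61400 = 271000 Pa.

P₂ ≈ 271 kPa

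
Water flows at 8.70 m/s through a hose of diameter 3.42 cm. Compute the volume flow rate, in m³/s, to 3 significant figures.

Q = A·v = 0.000919 m² × 8.70 m/s = 0.00799 m³/s.

0.00799 m³/s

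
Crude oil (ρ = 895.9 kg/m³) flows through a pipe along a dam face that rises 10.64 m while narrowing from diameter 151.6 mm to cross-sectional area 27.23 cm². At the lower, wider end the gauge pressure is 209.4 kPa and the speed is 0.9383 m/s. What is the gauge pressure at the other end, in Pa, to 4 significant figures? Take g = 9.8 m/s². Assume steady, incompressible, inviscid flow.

The volume flow rate is constant, so v₂ = (A₁/A₂)v₁ = (180.5/27.23)·0.9383 = 6.220 m/s.
Energy conservation along the streamline gives P₂ = P₁ − ½ρ(v₂² − v₁²) − ρg(h₂ − h₁).
P₂ = 209400 + ½·895.9·(0.9383² − 6.220²) − 895.9·9.8·(+10.64) = 209400 + (-16940) − (93420) = 99050 Pa.

99050 Pa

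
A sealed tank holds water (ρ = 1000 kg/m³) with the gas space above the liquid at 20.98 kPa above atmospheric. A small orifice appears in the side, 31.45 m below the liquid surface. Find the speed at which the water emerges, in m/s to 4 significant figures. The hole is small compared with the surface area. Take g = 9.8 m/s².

Take point 1 at the surface (v₁ ≈ 0) and point 2 at the hole (at atmospheric pressure). Bernoulli: P₁ + ρg h = P_atm + ½ρv₂².
With P₁ − P_atm = 20980 Pa, v₂ = √(2gh + 2ΔP/ρ) = √(2·9.8·31.45 + 2·20980/1000) = 25.66 m/s.

v = 25.66 m/s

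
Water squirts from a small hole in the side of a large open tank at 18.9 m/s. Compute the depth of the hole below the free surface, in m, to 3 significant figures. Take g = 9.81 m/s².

h = 18.2 m

Inverting v = √(2gh) gives h = v² / 2g.
h = 18.9²/(2·9.81) = 357/19.62 = 18.2 m.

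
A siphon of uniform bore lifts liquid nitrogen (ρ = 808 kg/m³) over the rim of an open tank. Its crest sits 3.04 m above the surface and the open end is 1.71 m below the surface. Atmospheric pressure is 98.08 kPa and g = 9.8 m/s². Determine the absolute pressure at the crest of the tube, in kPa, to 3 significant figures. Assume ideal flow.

60.5 kPa

From the surface to the outlet (both open to atmosphere, surface at rest): v = √(2g·h_out) = √(2·9.8·1.71) = 5.79 m/s.
Continuity keeps v the same throughout the tube; from surface to crest, P_atm + 0 = P_top + ½ρv² + ρg·h_top.
P_top = 98080 − ½·808·5.79² − 808·9.8·3.04 = 60500 Pa.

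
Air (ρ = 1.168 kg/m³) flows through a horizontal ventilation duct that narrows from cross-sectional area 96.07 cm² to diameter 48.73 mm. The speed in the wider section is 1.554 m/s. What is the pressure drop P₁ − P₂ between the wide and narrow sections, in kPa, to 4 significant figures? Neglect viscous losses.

ΔP ≈ 0.03601 kPa

Mass conservation (A₁v₁ = A₂v₂) gives v₂ = 1.554 × 96.07/18.65 = 8.005 m/s.
With no height change, Bernoulli's equation is P₁ + ½ρv₁² = P₂ + ½ρv₂².
P₁ − P₂ = ½·1.168·(8.005² − 1.554²) = ½·1.168·61.66 = 36.01 Pa.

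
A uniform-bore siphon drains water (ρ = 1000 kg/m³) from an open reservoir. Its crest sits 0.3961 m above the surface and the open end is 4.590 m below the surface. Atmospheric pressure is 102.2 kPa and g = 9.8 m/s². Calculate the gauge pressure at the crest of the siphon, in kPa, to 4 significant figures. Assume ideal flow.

P_gauge ≈ -48.86 kPa

From the surface to the outlet (both open to atmosphere, surface at rest): v = √(2g·h_out) = √(2·9.8·4.590) = 9.485 m/s.
The bore is uniform, so the speed at the crest is the same v. Bernoulli surface→crest: P_atm = P_top + ½ρv² + ρg·h_top.
P_top = 102200 − ½·1000·9.485² − 1000·9.8·0.3961 = 53340 Pa. So P_gauge = P_top − P_atm = -48860 Pa.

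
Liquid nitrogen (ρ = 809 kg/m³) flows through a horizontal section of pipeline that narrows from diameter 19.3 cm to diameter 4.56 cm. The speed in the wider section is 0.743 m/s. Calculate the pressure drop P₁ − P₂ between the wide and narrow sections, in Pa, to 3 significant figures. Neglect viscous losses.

ΔP ≈ 71400 Pa

Mass conservation (A₁v₁ = A₂v₂) gives v₂ = 0.743 × 293/16.3 = 13.3 m/s.
The pipe is horizontal, so Bernoulli reduces to P₁ + ½ρv₁² = P₂ + ½ρv₂².
P₁ − P₂ = ½·809·(13.3² − 0.743²) = ½·809·177 = 71400 Pa.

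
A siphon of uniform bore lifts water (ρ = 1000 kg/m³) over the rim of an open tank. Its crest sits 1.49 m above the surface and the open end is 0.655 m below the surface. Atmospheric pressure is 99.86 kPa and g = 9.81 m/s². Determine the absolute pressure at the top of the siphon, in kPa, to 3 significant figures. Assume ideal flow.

The outlet speed comes from Torricelli: v = √(2g·0.655) = 3.58 m/s.
Continuity keeps v the same throughout the tube; from surface to crest, P_atm + 0 = P_top + ½ρv² + ρg·h_top.
P_top = 99860 − ½·1000·3.58² − 1000·9.81·1.49 = 78800 Pa.

P_top ≈ 78.8 kPa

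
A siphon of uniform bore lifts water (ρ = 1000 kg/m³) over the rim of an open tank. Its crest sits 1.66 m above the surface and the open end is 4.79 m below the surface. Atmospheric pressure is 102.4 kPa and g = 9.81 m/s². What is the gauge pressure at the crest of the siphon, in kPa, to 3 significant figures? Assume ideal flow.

P_gauge = -63.3 kPa

Bernoulli surface→outlet gives ½v² = g·h_out, so v = √(2·9.81·4.79) = 9.69 m/s.
Continuity keeps v the same throughout the tube; from surface to crest, P_atm + 0 = P_top + ½ρv² + ρg·h_top.
P_top = 102400 − ½·1000·9.69² − 1000·9.81·1.66 = 39100 Pa. So P_gauge = P_top − P_atm = -63300 Pa.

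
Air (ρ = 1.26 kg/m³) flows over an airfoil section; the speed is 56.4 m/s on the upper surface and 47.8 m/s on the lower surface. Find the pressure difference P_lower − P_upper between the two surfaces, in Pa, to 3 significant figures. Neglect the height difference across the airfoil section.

With negligible Δh, P + ½ρv² is constant, so P_low − P_up = ½ρ(v_up² − v_low²).
ΔP = ½·1.26·(56.4² − 47.8²) = 565 Pa.

565 Pa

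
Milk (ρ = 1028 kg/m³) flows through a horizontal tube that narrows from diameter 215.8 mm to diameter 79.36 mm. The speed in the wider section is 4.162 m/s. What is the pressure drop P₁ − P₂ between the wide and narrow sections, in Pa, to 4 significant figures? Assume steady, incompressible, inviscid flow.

Continuity gives A₁v₁ = A₂v₂, so v₂ = (365.8 cm²)/(49.46 cm²) × 4.162 m/s = 30.78 m/s.
With no height change, Bernoulli's equation is P₁ + ½ρv₁² = P₂ + ½ρv₂².
P₁ − P₂ = ½·1028·(30.78² − 4.162²) = ½·1028·929.8 = 477900 Pa.

ΔP = 477900 Pa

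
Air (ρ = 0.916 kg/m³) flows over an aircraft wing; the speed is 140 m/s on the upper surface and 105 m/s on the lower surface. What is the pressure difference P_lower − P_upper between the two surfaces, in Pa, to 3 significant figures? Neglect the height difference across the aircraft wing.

Bernoulli (same height): P_lower − P_upper = ½ρ(v_upper² − v_lower²).
ΔP = ½·0.916·(140² − 105²) = 3930 Pa.

ΔP ≈ 3930 Pa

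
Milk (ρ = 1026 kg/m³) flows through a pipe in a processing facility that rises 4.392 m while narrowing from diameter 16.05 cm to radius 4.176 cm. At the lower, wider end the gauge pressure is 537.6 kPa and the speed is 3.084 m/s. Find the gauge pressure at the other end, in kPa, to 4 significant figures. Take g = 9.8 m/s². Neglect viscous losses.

Mass conservation (A₁v₁ = A₂v₂) gives v₂ = 3.084 × 202.3/54.79 = 11.39 m/s.
Energy conservation along the streamline gives P₂ = P₁ − ½ρ(v₂² − v₁²) − ρg(h₂ − h₁).
P₂ = 537600 + ½·1026·(3.084² − 11.39²) − 1026·9.8·(+4.392) = 537600 + (-61660) − (44160) = 431800 Pa.

P₂ = 431.8 kPa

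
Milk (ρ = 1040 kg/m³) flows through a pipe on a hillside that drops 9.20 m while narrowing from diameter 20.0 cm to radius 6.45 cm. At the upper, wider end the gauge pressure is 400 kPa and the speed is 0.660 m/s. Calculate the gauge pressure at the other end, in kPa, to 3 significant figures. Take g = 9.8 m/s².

Continuity gives A₁v₁ = A₂v₂, so v₂ = (314 cm²)/(131 cm²) × 0.660 m/s = 1.59 m/s.
Applying Bernoulli between the two ends and solving for P₂: P₂ = P₁ + ½ρ(v₁² − v₂²) − ρgΔh.
P₂ = 400000 + ½·1040·(0.660² − 1.59²) − 1040·9.8·(−9.20) = 400000 + (-1080) − (-93800) = 493000 Pa.

P₂ = 493 kPa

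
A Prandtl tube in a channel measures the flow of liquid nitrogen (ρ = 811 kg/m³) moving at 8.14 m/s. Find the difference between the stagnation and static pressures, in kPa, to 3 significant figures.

At the stagnation point the flow is brought to rest, so Bernoulli gives P_stag − P_static = ½ρv².
ΔP = ½·811·8.14² = 26900 Pa.

26.9 kPa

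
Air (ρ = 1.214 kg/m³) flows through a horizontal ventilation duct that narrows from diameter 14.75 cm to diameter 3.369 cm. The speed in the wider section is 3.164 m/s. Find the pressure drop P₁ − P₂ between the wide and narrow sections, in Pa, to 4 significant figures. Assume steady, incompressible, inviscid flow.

ΔP = 2227 Pa

The volume flow rate is constant, so v₂ = (A₁/A₂)v₁ = (170.9/8.914)·3.164 = 60.65 m/s.
Bernoulli (h₁ = h₂): P₁ − P₂ = ½ρ(v₂² − v₁²).
P₁ − P₂ = ½·1.214·(60.65² − 3.164²) = ½·1.214·3668 = 2227 Pa.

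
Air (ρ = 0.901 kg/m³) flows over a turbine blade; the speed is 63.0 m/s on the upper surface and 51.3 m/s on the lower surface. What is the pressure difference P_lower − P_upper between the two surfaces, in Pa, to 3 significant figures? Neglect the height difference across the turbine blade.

With negligible Δh, P + ½ρv² is constant, so P_low − P_up = ½ρ(v_up² − v_low²).
ΔP = ½·0.901·(63.0² − 51.3²) = 602 Pa.

ΔP ≈ 602 Pa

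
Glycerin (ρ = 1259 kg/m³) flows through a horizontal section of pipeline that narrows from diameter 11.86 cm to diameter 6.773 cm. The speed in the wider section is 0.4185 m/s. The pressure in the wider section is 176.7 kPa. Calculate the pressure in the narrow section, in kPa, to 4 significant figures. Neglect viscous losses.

Mass conservation (A₁v₁ = A₂v₂) gives v₂ = 0.4185 × 110.5/36.03 = 1.283 m/s.
Bernoulli (h₁ = h₂): P₁ − P₂ = ½ρ(v₂² − v₁²).
P₂ = P₁ − ½ρ(v₂² − v₁²) = 176700 − ½·1259·(1.283² − 0.4185²) = 176700 − 926.3 = 175800 Pa.

P₂ = 175.8 kPa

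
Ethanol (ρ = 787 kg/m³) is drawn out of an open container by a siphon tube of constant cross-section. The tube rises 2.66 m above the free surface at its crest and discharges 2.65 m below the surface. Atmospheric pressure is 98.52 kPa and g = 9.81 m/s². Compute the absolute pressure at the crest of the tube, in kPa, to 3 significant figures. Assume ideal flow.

From the surface to the outlet (both open to atmosphere, surface at rest): v = √(2g·h_out) = √(2·9.81·2.65) = 7.21 m/s.
The bore is uniform, so the speed at the crest is the same v. Bernoulli surface→crest: P_atm = P_top + ½ρv² + ρg·h_top.
P_top = 98520 − ½·787·7.21² − 787·9.81·2.66 = 57500 Pa.

57.5 kPa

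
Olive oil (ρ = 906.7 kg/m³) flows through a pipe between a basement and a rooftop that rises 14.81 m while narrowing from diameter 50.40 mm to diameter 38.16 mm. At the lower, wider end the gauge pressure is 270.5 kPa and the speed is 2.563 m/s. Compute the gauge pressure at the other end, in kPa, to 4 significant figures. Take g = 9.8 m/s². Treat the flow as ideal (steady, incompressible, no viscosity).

Mass conservation (A₁v₁ = A₂v₂) gives v₂ = 2.563 × 19.95/11.44 = 4.471 m/s.
Bernoulli: P₁ + ½ρv₁² + ρg h₁ = P₂ + ½ρv₂² + ρg h₂, so P₂ = P₁ + ½ρ(v₁² − v₂²) − ρg(h₂ − h₁).
P₂ = 270500 + ½·906.7·(2.563² − 4.471²) − 906.7·9.8·(+14.81) = 270500 + (-6084) − (131600) = 132800 Pa.

P₂ ≈ 132.8 kPa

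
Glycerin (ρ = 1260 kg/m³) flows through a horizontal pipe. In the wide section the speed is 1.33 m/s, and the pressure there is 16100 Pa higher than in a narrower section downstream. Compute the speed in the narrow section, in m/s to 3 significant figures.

v₂ ≈ 5.23 m/s

Horizontal Bernoulli: P₁ + ½ρv₁² = P₂ + ½ρv₂², so v₂² = v₁² + 2(P₁ − P₂)/ρ.
v₂ = √(1.33² + 2·16100/1260) = √(1.77 + 25.6) = 5.23 m/s.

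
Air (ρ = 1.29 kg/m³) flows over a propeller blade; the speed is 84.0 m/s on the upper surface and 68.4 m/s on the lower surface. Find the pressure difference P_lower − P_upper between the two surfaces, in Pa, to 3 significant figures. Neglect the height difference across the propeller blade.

Bernoulli (same height): P_lower − P_upper = ½ρ(v_upper² − v_lower²).
ΔP = ½·1.29·(84.0² − 68.4²) = 1530 Pa.

ΔP = 1530 Pa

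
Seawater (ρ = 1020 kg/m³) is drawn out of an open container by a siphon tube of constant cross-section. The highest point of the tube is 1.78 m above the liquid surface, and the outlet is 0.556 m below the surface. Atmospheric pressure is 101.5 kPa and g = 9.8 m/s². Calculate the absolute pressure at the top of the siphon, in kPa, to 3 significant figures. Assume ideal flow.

Bernoulli surface→outlet gives ½v² = g·h_out, so v = √(2·9.8·0.556) = 3.30 m/s.
The bore is uniform, so the speed at the crest is the same v. Bernoulli surface→crest: P_atm = P_top + ½ρv² + ρg·h_top.
P_top = 101500 − ½·1020·3.30² − 1020·9.8·1.78 = 78100 Pa.

P_top ≈ 78.1 kPa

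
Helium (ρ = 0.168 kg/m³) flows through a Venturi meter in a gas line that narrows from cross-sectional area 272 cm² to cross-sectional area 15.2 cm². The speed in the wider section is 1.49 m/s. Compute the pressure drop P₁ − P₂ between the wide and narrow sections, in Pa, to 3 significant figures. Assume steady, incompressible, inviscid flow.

The volume flow rate is constant, so v₂ = (A₁/A₂)v₁ = (272/15.2)·1.49 = 26.7 m/s.
The pipe is horizontal, so Bernoulli reduces to P₁ + ½ρv₁² = P₂ + ½ρv₂².
P₁ − P₂ = ½·0.168·(26.7² − 1.49²) = ½·0.168·709 = 59.5 Pa.

59.5 Pa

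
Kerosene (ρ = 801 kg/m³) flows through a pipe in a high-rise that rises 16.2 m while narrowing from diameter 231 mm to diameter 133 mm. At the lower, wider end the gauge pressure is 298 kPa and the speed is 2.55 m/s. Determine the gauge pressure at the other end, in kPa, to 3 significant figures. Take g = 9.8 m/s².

The volume flow rate is constant, so v₂ = (A₁/A₂)v₁ = (419/139)·2.55 = 7.69 m/s.
Applying Bernoulli between the two ends and solving for P₂: P₂ = P₁ + ½ρ(v₁² − v₂²) − ρgΔh.
P₂ = 298000 + ½·801·(2.55² − 7.69²) − 801·9.8·(+16.2) = 298000 + (-21100) − (127000) = 150000 Pa.

P₂ ≈ 150 kPa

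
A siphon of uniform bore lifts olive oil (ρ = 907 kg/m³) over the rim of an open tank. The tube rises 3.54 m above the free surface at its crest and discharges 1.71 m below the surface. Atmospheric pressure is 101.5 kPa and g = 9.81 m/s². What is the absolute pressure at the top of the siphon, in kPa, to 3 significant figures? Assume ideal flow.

P_top ≈ 54.8 kPa

The outlet speed comes from Torricelli: v = √(2g·1.71) = 5.79 m/s.
The bore is uniform, so the speed at the crest is the same v. Bernoulli surface→crest: P_atm = P_top + ½ρv² + ρg·h_top.
P_top = 101500 − ½·907·5.79² − 907·9.81·3.54 = 54800 Pa.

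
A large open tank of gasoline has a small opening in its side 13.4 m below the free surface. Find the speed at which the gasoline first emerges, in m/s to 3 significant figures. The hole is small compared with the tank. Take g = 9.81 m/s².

v ≈ 16.2 m/s

The surface is effectively still and both ends are open, so ½v² = gh and v = √(2·9.81·13.4) = 16.2 m/s.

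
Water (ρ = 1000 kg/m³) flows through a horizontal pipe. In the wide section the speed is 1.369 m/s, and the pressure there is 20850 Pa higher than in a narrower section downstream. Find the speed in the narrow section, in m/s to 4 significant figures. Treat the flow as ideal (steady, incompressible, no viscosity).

Along the level pipe P + ½ρv² is conserved, hence v₂² = v₁² + 2(P₁ − P₂)/ρ.
v₂ = √(1.369² + 2·20850/1000) = √(1.874 + 41.70) = 6.601 m/s.

6.601 m/s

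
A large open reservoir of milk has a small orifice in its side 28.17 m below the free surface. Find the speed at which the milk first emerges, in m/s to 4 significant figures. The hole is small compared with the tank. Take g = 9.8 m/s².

Torricelli's result v = √(2gh) gives v = √(2·9.8·28.17) = 23.50 m/s.

23.50 m/s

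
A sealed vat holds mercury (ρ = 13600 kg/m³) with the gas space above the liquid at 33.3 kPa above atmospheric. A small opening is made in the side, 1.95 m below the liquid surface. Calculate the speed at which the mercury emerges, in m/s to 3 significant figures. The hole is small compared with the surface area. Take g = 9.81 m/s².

Take point 1 at the surface (v₁ ≈ 0) and point 2 at the hole (at atmospheric pressure). Bernoulli: P₁ + ρg h = P_atm + ½ρv₂².
With P₁ − P_atm = 33300 Pa, v₂ = √(2gh + 2ΔP/ρ) = √(2·9.81·1.95 + 2·33300/13600) = 6.57 m/s.

v = 6.57 m/s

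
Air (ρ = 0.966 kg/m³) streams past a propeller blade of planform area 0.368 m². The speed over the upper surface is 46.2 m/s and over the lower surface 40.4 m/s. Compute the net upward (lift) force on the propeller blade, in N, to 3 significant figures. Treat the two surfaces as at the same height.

89.3 N

The faster flow above has the lower pressure; Bernoulli (same height) gives ΔP = ½ρ(v_up² − v_low²).
ΔP = ½·0.966·(46.2² − 40.4²) = 243 Pa.
Lift = ΔP · A = 243 × 0.368 = 89.3 N.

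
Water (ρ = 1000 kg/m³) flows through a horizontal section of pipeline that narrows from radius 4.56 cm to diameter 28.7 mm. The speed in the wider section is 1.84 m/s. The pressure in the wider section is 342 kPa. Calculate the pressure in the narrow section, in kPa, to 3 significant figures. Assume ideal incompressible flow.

171 kPa

Mass conservation (A₁v₁ = A₂v₂) gives v₂ = 1.84 × 65.3/6.47 = 18.6 m/s.
Bernoulli (h₁ = h₂): P₁ − P₂ = ½ρ(v₂² − v₁²).
P₂ = P₁ − ½ρ(v₂² − v₁²) = 342000 − ½·1000·(18.6² − 1.84²) = 342000 − 171000 = 171000 Pa.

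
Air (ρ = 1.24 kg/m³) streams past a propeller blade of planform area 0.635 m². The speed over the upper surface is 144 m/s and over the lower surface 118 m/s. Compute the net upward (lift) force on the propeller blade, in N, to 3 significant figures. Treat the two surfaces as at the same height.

With equal heights on the two surfaces, Bernoulli gives P_lower − P_upper = ½ρ(v_upper² − v_lower²).
ΔP = ½·1.24·(144² − 118²) = 4220 Pa.
Lift = ΔP · A = 4220 × 0.635 = 2680 N.

2680 N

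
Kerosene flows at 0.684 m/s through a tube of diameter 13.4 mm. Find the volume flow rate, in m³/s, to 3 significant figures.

Q = 0.0000965 m³/s

Q = A·v = 0.000141 m² × 0.684 m/s = 0.0000965 m³/s.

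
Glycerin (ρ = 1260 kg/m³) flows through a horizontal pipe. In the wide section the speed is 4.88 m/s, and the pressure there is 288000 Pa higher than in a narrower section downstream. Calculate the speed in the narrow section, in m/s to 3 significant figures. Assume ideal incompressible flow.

With h₁ = h₂, rearranging Bernoulli gives v₂ = √(v₁² + 2ΔP/ρ).
v₂ = √(4.88² + 2·288000/1260) = √(23.8 + 457) = 21.9 m/s.

v₂ = 21.9 m/s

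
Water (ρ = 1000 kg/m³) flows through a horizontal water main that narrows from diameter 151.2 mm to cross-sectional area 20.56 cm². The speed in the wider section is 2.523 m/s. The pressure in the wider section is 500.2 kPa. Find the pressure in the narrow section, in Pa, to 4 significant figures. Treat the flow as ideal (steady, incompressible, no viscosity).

P₂ ≈ 260600 Pa

The volume flow rate is constant, so v₂ = (A₁/A₂)v₁ = (179.6/20.56)·2.523 = 22.03 m/s.
Bernoulli (h₁ = h₂): P₁ − P₂ = ½ρ(v₂² − v₁²).
P₂ = P₁ − ½ρ(v₂² − v₁²) = 500200 − ½·1000·(22.03² − 2.523²) = 500200 − 239600 = 260600 Pa.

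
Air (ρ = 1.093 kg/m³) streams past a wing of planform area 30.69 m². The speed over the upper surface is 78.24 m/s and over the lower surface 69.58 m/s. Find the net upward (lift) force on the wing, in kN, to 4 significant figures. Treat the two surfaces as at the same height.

F = 21.47 kN

From P + ½ρv² = const at equal height, P_low − P_up = ½ρ(v_up² − v_low²).
ΔP = ½·1.093·(78.24² − 69.58²) = 699.6 Pa.
Lift = ΔP · A = 699.6 × 30.69 = 21470 N.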